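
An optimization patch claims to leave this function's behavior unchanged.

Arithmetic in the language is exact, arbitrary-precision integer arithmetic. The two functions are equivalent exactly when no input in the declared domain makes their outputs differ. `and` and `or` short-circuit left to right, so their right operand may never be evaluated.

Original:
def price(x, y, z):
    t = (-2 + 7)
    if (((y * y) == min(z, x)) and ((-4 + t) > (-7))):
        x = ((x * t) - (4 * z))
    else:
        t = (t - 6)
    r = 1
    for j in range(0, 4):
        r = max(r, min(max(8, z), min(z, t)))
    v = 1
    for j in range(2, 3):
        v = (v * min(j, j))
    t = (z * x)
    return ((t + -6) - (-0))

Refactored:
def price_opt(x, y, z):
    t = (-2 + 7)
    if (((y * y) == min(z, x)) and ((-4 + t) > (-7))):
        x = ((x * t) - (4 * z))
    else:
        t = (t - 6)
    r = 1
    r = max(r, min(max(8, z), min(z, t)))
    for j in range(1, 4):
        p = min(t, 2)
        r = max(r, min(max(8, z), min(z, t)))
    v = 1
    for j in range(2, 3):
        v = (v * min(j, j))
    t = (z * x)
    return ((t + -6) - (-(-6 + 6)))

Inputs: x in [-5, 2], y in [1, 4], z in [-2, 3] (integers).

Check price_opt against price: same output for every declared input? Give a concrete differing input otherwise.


Differences: min/max/abs usage differs, and loop structure differs, and statement counts differ, and arithmetic usage differs, and local variable names differ, and constant usage differs — yet all 192 inputs agree.
verdict: equivalent


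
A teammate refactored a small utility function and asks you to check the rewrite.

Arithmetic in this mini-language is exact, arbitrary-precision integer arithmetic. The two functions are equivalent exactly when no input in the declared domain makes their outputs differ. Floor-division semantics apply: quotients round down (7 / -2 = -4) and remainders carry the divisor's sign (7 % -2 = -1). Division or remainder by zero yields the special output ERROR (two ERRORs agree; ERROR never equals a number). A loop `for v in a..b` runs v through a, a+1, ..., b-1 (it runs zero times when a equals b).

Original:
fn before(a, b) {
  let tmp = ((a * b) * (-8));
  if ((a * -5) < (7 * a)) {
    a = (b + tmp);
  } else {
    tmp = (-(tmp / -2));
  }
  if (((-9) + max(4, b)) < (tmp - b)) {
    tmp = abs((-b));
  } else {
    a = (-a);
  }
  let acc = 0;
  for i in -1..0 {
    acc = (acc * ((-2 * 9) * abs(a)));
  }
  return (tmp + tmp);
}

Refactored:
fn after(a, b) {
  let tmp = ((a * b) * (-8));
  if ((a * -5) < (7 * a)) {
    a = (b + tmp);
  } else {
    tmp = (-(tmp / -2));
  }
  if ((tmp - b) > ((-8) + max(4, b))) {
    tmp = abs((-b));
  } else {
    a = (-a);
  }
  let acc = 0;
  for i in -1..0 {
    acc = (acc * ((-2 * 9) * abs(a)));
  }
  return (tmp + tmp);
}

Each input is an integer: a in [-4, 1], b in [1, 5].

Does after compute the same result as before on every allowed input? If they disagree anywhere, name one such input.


Input a=0, b=4: 8 from before versus 0 from after.
verdict: not equivalent; witness: a=0, b=4


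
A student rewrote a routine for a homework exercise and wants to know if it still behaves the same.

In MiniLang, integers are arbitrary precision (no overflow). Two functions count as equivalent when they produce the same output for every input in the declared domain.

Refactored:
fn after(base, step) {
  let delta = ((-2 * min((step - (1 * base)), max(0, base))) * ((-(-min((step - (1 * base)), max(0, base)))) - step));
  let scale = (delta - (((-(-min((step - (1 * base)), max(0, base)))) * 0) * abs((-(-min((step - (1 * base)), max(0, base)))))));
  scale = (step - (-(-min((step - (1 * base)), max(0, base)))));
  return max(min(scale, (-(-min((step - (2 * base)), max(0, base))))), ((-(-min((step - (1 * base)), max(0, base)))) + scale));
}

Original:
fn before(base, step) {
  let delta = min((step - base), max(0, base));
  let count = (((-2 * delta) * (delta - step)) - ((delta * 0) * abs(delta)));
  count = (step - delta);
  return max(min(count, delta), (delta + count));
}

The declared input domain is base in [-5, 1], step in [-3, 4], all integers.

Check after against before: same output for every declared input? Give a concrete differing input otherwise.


The rewrite breaks on base=-1, step=-3, where the results are -2 and -1.
before: delta = -2; count = 4; count = -1; return -2
after: delta = 4; scale = 4; scale = -1; return -1
verdict: not equivalent; witness: base=-1, step=-3


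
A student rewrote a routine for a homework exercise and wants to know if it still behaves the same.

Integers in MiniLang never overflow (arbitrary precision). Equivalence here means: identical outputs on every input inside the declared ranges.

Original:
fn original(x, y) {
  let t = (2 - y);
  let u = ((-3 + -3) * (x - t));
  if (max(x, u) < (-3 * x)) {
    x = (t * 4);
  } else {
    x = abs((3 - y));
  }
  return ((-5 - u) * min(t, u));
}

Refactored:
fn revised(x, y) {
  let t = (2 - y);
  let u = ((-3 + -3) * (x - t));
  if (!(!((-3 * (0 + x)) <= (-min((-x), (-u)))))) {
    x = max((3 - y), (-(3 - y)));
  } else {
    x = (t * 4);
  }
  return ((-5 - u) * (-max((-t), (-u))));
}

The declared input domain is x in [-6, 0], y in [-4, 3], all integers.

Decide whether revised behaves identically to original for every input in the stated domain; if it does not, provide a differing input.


Although arithmetic usage differs; and comparison usage differs; and min/max/abs usage differs; and constant usage differs; and boolean connective usage differs, 56/56 inputs agree.
verdict: equivalent


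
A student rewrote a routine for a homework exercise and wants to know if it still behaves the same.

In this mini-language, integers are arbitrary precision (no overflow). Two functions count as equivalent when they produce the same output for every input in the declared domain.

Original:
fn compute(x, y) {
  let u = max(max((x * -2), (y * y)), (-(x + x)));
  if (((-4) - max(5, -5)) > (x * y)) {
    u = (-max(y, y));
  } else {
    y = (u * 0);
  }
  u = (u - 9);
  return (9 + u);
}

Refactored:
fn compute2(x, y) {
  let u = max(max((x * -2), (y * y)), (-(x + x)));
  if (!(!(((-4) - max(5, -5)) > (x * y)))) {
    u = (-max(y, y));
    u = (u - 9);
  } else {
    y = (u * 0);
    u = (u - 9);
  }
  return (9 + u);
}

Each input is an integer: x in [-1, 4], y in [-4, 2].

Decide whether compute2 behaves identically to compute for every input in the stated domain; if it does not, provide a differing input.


The two are interchangeable: arithmetic usage differs; and constant usage differs; and boolean connective usage differs; and statement counts differ, and every declared input agrees.
One worked example (x=4, y=-3) — compute: u := 9 | (((-4) - max(5, -5)) > (x * y)): true | u := 3 | u := -6 | result 3; compute2: u := 9 | (!(!(((-4) - max(5, -5)) > (x * y)))): true | u := 3 | u := -6 | result 3; agreement on 3.
Checked all 42 inputs in the declared domain: the outputs agree on every one.
verdict: equivalent


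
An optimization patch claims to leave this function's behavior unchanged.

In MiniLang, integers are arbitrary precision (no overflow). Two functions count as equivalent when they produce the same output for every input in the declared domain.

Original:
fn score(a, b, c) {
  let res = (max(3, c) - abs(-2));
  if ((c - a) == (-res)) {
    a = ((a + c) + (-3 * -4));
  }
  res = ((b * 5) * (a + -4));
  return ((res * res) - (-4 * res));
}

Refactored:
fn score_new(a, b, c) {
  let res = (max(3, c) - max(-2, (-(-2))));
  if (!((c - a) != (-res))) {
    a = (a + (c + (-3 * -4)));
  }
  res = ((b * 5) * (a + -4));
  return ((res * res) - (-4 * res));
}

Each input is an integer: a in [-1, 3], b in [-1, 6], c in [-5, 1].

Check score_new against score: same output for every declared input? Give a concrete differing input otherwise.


Equivalent — the differences include constant usage differs, plus boolean connective usage differs, plus comparison usage differs, plus min/max/abs usage differs, yet no declared input distinguishes the two.
Tracing a=1, b=-1, c=-3: score: res=1, then ((c - a) == (-res)) is false, then res=15, then returns 285 | score_new: res=1, then (!((c - a) != (-res))) is false, then res=15, then returns 285 — matching result 285.
Across all 280 domain points the two functions coincide.
verdict: equivalent


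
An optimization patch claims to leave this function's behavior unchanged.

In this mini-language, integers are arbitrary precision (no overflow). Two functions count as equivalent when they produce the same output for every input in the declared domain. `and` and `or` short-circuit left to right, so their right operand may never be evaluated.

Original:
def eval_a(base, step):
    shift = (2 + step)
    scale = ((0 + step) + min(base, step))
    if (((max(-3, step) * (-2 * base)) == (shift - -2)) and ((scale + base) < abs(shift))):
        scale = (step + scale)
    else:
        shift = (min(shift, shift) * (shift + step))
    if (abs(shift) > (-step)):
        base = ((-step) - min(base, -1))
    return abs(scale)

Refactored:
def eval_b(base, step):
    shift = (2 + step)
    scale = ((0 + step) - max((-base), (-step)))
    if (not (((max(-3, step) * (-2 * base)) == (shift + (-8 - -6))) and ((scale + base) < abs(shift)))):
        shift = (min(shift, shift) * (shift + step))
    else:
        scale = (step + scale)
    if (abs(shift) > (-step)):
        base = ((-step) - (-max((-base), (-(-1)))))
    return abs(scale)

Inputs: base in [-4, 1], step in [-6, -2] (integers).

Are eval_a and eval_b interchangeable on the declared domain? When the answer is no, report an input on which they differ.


Evaluate both at base=-1, step=-6.
eval_a: shift = -4; scale = -12; (((max(-3, step) * (-2 * base)) == (shift - -2)) and ((scale + base) < abs(shift))) -> false; shift = 40; (abs(shift) > (-step)) -> true; base = 7; return 12
eval_b: shift = -4; scale = -12; (not (((max(-3, step) * (-2 * base)) == (shift + (-8 - -6))) and ((scale + base) < abs(shift)))) -> false; scale = -18; (abs(shift) > (-step)) -> false; return 18
12 vs 18 — the two versions disagree here.
verdict: not equivalent; witness: base=-1, step=-6


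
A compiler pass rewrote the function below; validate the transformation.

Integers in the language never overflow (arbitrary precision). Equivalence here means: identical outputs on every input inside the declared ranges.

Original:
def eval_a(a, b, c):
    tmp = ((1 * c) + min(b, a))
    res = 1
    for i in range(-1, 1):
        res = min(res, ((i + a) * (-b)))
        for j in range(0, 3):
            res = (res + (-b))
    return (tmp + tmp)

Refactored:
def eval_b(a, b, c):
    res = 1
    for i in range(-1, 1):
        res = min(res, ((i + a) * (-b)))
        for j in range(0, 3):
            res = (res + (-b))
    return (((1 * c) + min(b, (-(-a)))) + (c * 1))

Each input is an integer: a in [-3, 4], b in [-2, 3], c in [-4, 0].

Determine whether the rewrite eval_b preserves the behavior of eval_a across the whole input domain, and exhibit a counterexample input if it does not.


Try a=-3, b=-2, c=-4.
eval_a: tmp becomes -7; next res becomes 1; next at i=-1:; next res becomes -8; next at j=0:; next res becomes -6; next at j=1:; next res becomes -4; next at j=2:; next res becomes -2; next at i=0:; next res becomes -6; next at j=0:; next res becomes -4; next at j=1:; next res becomes -2; next at j=2:; next res becomes 0; next final value -14
eval_b: res becomes 1; next at i=-1:; next res becomes -8; next at j=0:; next res becomes -6; next at j=1:; next res becomes -4; next at j=2:; next res becomes -2; next at i=0:; next res becomes -6; next at j=0:; next res becomes -4; next at j=1:; next res becomes -2; next at j=2:; next res becomes 0; next final value -11
-14 against -11: the behavior changed.
verdict: not equivalent; witness: a=-3, b=-2, c=-4


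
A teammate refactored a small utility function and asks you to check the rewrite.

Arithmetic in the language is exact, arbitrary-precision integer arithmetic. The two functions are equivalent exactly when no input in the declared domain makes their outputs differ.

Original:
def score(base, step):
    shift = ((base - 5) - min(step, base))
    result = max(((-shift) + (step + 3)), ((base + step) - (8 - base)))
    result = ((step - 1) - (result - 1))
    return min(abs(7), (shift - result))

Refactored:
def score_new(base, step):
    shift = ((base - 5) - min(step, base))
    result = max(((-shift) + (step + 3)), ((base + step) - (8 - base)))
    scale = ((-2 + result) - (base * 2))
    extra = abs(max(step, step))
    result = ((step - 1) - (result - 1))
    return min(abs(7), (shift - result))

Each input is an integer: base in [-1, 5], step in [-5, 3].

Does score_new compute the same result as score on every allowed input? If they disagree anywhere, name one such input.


Behavior is preserved: although local variable names differ, statement counts differ, constant usage differs, arithmetic usage differs, min/max/abs usage differs, the outputs never diverge.
As a probe, take base=0, step=2: score runs shift becomes -5; next result becomes 10; next result becomes -8; next final value 3; score_new runs shift becomes -5; next result becomes 10; next scale becomes 8; next extra becomes 2; next result becomes -8; next final value 3; both end at 3.
Every one of the 63 inputs gives matching results.
verdict: equivalent


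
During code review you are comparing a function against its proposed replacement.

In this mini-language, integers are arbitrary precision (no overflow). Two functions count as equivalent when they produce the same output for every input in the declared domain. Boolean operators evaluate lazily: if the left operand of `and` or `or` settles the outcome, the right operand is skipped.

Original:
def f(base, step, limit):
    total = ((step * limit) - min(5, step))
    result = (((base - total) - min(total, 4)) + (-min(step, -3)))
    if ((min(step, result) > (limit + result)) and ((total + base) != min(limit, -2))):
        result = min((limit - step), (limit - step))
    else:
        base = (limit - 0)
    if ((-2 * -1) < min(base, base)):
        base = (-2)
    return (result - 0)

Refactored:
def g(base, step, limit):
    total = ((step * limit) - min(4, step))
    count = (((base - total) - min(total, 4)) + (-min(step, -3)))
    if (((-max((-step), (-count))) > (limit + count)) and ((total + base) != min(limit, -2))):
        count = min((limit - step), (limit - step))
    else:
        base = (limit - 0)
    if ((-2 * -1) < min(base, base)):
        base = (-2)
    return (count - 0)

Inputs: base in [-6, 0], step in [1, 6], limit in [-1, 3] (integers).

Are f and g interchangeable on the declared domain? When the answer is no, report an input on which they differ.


Evaluate both at base=-6, step=5, limit=-1.
f: total := -10 | result := 17 | ((min(step, result) > (limit + result)) and ((total + base) != min(limit, -2))): false | base := -1 | ((-2 * -1) < min(base, base)): false | result 17
g: total := -9 | count := 15 | (((-max((-step), (-count))) > (limit + count)) and ((total + base) != min(limit, -2))): false | base := -1 | ((-2 * -1) < min(base, base)): false | result 15
17 against 15: the behavior changed.
verdict: not equivalent; witness: base=-6, step=5, limit=-1


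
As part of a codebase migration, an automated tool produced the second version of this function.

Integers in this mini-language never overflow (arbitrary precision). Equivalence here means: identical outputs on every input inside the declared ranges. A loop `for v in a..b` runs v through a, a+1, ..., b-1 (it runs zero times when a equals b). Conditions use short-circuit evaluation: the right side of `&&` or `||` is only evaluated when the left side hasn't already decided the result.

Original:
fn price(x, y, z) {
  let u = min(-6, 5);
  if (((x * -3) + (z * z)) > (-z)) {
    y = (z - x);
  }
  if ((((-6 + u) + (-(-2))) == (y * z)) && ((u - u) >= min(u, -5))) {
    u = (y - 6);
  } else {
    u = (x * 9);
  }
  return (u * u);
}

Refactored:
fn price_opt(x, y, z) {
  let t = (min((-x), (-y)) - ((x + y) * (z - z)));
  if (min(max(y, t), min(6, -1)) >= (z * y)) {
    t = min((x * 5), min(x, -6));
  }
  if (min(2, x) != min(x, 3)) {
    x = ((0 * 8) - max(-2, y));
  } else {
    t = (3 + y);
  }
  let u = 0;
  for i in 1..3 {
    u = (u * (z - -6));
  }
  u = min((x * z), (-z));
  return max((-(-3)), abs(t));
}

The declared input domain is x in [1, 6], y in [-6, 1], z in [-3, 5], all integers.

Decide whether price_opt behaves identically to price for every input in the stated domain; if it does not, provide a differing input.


Try x=1, y=-6, z=-3.
price: u becomes -6; next (((x * -3) + (z * z)) > (-z)) evaluates to true; next y becomes -4; next ((((-6 + u) + (-(-2))) == (y * z)) && ((u - u) >= min(u, -5))) evaluates to false; next u becomes 9; next final value 81
price_opt: t becomes -1; next (min(max(y, t), min(6, -1)) >= (z * y)) evaluates to false; next (min(2, x) != min(x, 3)) evaluates to false; next t becomes -3; next u becomes 0; next at i=1:; next u becomes 0; next at i=2:; next u becomes 0; next u becomes -3; next final value 3
81 vs 3 — the two versions disagree here.
verdict: not equivalent; witness: x=1, y=-6, z=-3


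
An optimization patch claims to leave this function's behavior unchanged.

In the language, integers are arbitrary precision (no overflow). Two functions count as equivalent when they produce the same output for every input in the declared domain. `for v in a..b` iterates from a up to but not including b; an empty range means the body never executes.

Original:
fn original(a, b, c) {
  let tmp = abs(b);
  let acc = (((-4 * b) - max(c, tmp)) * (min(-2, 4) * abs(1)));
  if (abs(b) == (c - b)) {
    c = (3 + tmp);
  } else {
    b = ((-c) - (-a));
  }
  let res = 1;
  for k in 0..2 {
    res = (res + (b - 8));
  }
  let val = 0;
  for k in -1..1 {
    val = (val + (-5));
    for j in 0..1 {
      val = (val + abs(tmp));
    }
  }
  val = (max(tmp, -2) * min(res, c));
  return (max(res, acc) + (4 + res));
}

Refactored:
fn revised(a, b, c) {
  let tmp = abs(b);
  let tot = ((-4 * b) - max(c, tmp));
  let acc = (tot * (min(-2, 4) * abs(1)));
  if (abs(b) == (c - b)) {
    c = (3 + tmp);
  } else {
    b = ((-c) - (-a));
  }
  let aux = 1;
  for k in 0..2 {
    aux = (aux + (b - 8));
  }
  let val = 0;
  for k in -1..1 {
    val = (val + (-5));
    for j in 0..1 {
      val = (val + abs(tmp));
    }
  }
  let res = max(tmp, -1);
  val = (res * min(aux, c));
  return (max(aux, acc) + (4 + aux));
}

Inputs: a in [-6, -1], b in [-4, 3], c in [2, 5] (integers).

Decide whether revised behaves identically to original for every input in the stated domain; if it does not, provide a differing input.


The one real change (`-2` became `-1`) has no effect anywhere in the declared ranges.
Spot check at a=-5, b=-4, c=3 — original: tmp = 4; acc = -24; (abs(b) == (c - b)) -> false; b = -8; res = 1; [k=0]; res = -15; [k=1]; res = -31; val = 0; [k=-1]; val = -5; [j=0]; val = -1; [k=0]; val = -6; [j=0]; val = -2; val = -124; return -51. revised: tmp = 4; tot = 12; acc = -24; (abs(b) == (c - b)) -> false; b = -8; aux = 1; [k=0]; aux = -15; [k=1]; aux = -31; val = 0; [k=-1]; val = -5; [j=0]; val = -1; [k=0]; val = -6; [j=0]; val = -2; res = 4; val = -124; return -51. Both give -51.
An exhaustive pass over the 192 declared inputs shows identical outputs.
verdict: equivalent


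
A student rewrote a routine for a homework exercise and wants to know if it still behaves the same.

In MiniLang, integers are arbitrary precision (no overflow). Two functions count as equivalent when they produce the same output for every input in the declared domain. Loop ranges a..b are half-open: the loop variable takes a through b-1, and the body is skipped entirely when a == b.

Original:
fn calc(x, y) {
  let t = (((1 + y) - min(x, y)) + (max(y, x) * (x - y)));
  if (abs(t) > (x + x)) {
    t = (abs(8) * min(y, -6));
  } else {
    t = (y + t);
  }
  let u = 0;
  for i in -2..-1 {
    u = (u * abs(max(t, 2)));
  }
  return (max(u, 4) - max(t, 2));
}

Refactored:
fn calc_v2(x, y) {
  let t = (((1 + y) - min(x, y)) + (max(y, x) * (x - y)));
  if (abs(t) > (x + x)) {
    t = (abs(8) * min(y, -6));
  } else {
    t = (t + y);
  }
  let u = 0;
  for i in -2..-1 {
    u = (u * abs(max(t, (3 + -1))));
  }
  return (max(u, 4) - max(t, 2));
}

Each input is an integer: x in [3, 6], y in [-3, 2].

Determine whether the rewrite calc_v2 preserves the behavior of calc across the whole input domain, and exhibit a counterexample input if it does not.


Side by side, the visible changes include: arithmetic usage differs; also constant usage differs.
Tracing x=3, y=-3: calc: t becomes 19; next (abs(t) > (x + x)) evaluates to true; next t becomes -48; next u becomes 0; next at i=-2:; next u becomes 0; next final value 2 | calc_v2: t becomes 19; next (abs(t) > (x + x)) evaluates to true; next t becomes -48; next u becomes 0; next at i=-2:; next u becomes 0; next final value 2 — matching result 2.
Every one of the 24 inputs gives matching results.
verdict: equivalent


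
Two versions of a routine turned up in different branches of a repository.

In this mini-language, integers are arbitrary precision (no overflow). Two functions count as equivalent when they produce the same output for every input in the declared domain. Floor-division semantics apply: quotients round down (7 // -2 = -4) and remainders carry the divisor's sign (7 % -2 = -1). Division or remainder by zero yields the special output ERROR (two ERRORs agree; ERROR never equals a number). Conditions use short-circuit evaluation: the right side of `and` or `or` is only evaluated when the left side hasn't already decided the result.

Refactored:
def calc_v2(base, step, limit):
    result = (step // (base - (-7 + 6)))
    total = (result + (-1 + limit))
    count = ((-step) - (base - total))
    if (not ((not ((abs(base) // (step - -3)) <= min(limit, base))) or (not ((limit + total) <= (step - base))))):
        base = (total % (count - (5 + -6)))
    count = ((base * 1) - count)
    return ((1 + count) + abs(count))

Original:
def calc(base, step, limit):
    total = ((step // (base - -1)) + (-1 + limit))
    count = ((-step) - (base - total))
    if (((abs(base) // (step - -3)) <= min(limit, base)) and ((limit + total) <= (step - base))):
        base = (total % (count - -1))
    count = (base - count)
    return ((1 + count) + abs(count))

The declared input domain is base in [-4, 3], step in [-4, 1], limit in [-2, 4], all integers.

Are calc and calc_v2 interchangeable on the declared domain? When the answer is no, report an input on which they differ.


Although statement counts differ; and local variable names differ; and arithmetic usage differs; and constant usage differs; and boolean connective usage differs, 336/336 inputs agree.
verdict: equivalent


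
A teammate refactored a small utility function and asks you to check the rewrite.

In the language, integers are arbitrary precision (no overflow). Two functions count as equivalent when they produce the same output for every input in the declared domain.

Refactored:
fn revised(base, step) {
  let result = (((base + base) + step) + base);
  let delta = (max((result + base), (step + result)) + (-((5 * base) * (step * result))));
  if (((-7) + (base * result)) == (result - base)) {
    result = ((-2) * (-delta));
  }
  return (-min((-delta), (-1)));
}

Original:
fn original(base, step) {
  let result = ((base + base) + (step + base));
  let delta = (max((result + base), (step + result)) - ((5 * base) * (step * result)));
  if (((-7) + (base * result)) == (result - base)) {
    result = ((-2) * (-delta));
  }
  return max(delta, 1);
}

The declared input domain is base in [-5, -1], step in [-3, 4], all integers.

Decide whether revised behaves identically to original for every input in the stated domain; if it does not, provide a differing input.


Comparing the listings, the differences include: min/max/abs usage differs; and arithmetic usage differs.
Tracing base=-2, step=3: original: result := -3 | delta := -90 | (((-7) + (base * result)) == (result - base)): true | result := -180 | result 1 | revised: result := -3 | delta := -90 | (((-7) + (base * result)) == (result - base)): true | result := -180 | result 1 — matching result 1.
Checked all 40 inputs in the declared domain: the outputs agree on every one.
verdict: equivalent


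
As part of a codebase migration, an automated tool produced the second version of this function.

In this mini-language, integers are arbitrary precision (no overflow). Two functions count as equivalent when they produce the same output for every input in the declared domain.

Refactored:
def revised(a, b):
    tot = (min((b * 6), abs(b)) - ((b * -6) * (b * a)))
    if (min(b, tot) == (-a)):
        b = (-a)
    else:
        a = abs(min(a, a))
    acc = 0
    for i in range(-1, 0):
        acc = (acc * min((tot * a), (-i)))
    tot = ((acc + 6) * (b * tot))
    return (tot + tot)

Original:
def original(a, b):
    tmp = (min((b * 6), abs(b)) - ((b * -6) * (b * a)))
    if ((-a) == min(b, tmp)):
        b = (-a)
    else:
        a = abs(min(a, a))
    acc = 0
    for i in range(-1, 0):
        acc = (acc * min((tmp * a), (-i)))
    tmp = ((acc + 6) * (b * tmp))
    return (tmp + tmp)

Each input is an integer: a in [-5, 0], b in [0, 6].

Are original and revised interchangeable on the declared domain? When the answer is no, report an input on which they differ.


The two versions differ — the changes include local variable names differ.
Tracing a=-3, b=4: original: tmp becomes -284; next ((-a) == min(b, tmp)) evaluates to false; next a becomes 3; next acc becomes 0; next at i=-1:; next acc becomes 0; next tmp becomes -6816; next final value -13632 | revised: tot becomes -284; next (min(b, tot) == (-a)) evaluates to false; next a becomes 3; next acc becomes 0; next at i=-1:; next acc becomes 0; next tot becomes -6816; next final value -13632 — matching result -13632.
Across all 42 domain points the two functions coincide.
verdict: equivalent


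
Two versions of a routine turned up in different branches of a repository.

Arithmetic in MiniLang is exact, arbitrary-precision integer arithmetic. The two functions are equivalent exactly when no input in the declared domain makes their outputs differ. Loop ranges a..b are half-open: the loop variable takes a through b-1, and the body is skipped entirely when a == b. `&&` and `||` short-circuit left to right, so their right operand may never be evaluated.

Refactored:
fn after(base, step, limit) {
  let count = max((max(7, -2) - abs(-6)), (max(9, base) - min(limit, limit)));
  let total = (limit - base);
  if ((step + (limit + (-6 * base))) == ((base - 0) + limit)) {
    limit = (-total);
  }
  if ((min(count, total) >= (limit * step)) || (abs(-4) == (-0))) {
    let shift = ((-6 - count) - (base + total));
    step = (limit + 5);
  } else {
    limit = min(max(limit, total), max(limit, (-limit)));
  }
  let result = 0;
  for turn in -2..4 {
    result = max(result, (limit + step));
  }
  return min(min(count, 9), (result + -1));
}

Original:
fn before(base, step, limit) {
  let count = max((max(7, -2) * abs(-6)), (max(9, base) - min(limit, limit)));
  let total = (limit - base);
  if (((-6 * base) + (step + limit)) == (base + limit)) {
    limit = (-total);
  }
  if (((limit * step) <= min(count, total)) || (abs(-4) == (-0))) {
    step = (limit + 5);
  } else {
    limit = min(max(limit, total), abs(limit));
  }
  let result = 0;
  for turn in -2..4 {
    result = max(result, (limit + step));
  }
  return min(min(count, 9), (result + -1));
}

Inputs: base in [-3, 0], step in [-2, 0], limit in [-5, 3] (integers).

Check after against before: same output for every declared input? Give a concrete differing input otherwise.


Run the pair on base=-3, step=-2, limit=2.
before: count := 42 | total := 5 | (((-6 * base) + (step + limit)) == (base + limit)): false | (((limit * step) <= min(count, total)) || (abs(-4) == (-0))): true | step := 7 | result := 0 | iter turn=-2: | result := 9 | iter turn=-1: | result := 9 | iter turn=0: | result := 9 | iter turn=1: | result := 9 | iter turn=2: | result := 9 | iter turn=3: | result := 9 | result 8
after: count := 7 | total := 5 | ((step + (limit + (-6 * base))) == ((base - 0) + limit)): false | ((min(count, total) >= (limit * step)) || (abs(-4) == (-0))): true | shift := -15 | step := 7 | result := 0 | iter turn=-2: | result := 9 | iter turn=-1: | result := 9 | iter turn=0: | result := 9 | iter turn=1: | result := 9 | iter turn=2: | result := 9 | iter turn=3: | result := 9 | result 7
8 != 7, so the rewrite changes behavior.
verdict: not equivalent; witness: base=-3, step=-2, limit=2


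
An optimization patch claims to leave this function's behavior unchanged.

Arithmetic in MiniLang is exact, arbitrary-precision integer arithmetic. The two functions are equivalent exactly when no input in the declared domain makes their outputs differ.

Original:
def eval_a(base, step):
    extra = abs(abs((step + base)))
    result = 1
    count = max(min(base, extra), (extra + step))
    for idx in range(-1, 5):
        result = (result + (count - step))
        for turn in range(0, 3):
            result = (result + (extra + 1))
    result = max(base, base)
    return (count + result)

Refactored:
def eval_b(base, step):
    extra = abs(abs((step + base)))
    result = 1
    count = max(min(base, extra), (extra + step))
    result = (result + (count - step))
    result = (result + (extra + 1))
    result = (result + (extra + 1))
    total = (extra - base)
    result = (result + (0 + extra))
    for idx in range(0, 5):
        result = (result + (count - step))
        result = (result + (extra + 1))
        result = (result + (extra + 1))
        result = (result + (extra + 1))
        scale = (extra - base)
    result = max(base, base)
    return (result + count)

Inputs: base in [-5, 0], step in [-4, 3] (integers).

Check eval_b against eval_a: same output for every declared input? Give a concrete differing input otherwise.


The one real change (`1` became `0`) has no effect anywhere in the declared ranges.
Spot check at base=0, step=-1 — eval_a: extra becomes 1; next result becomes 1; next count becomes 0; next at idx=-1:; next result becomes 2; next at turn=0:; next result becomes 4; next at turn=1:; next result becomes 6; next at turn=2:; next result becomes 8; next at idx=0:; next result becomes 9; next at turn=0:; next result becomes 11; next at turn=1:; next result becomes 13; next at turn=2:; next result becomes 15; next at idx=1:; next result becomes 16; next at turn=0:; next result becomes 18; next at turn=1:; next result becomes 20; next at turn=2:; next result becomes 22; next at idx=2:; next result becomes 23; next at turn=0:; next result becomes 25; next at turn=1:; next result becomes 27; next at turn=2:; next result becomes 29; next at idx=3:; next result becomes 30; next at turn=0:; next result becomes 32; next at turn=1:; next result becomes 34; next at turn=2:; next result becomes 36; next at idx=4:; next result becomes 37; next at turn=0:; next result becomes 39; next at turn=1:; next result becomes 41; next at turn=2:; next result becomes 43; next result becomes 0; next final value 0. eval_b: extra becomes 1; next result becomes 1; next count becomes 0; next result becomes 2; next result becomes 4; next result becomes 6; next total becomes 1; next result becomes 7; next at idx=0:; next result becomes 8; next result becomes 10; next result becomes 12; next result becomes 14; next scale becomes 1; next at idx=1:; next result becomes 15; next result becomes 17; next result becomes 19; next result becomes 21; next scale becomes 1; next at idx=2:; next result becomes 22; next result becomes 24; next result becomes 26; next result becomes 28; next scale becomes 1; next at idx=3:; next result becomes 29; next result becomes 31; next result becomes 33; next result becomes 35; next scale becomes 1; next at idx=4:; next result becomes 36; next result becomes 38; next result becomes 40; next result becomes 42; next scale becomes 1; next result becomes 0; next final value 0. Both give 0.
Checked all 48 inputs in the declared domain: the outputs agree on every one.
verdict: equivalent


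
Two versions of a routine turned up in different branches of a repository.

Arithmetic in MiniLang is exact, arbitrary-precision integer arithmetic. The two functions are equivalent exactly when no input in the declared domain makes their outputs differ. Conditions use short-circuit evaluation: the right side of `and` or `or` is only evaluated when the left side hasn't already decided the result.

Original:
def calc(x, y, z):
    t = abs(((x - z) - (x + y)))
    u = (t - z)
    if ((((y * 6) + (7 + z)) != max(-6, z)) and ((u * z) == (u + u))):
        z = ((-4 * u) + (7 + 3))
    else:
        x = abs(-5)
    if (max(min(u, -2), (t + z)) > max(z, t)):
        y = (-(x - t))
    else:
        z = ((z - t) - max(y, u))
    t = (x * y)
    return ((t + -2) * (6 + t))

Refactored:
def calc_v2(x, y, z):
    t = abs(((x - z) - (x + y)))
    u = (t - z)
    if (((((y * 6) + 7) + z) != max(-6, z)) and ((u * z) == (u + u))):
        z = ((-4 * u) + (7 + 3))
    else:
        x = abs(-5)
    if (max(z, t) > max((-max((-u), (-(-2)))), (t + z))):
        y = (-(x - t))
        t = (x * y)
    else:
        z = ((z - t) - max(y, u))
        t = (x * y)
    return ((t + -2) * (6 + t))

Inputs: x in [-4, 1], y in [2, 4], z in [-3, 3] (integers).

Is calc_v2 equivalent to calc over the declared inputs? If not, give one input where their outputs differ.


Take x=-4, y=2, z=-3.
calc: t = 1; u = 4; ((((y * 6) + (7 + z)) != max(-6, z)) and ((u * z) == (u + u))) -> false; x = 5; (max(min(u, -2), (t + z)) > max(z, t)) -> false; z = -8; t = 10; return 128
calc_v2: t = 1; u = 4; (((((y * 6) + 7) + z) != max(-6, z)) and ((u * z) == (u + u))) -> false; x = 5; (max(z, t) > max((-max((-u), (-(-2)))), (t + z))) -> true; y = -4; t = -20; return 308
128 != 308, so the rewrite changes behavior.
verdict: not equivalent; witness: x=-4, y=2, z=-3


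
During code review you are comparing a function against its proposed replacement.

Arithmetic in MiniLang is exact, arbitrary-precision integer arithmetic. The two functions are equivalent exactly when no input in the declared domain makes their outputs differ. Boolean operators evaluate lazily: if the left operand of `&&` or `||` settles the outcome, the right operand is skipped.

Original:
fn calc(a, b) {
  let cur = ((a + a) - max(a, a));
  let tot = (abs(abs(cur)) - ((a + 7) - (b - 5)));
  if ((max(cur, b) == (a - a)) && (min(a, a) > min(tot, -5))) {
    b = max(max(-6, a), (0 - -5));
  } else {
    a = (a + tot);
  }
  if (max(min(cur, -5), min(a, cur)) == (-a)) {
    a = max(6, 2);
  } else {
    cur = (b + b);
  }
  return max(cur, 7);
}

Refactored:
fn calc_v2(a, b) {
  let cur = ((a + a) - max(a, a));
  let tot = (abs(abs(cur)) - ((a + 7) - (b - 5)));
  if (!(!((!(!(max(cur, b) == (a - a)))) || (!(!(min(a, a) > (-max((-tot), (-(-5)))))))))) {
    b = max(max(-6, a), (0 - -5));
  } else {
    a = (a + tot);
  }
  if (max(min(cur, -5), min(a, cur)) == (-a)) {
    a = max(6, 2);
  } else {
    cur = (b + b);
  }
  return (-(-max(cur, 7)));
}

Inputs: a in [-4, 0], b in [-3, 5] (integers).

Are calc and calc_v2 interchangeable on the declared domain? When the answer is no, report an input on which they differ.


Take a=-4, b=-3.
calc: cur = -4; tot = -7; ((max(cur, b) == (a - a)) && (min(a, a) > min(tot, -5))) -> false; a = -11; (max(min(cur, -5), min(a, cur)) == (-a)) -> false; cur = -6; return 7
calc_v2: cur = -4; tot = -7; (!(!((!(!(max(cur, b) == (a - a)))) || (!(!(min(a, a) > (-max((-tot), (-(-5)))))))))) -> true; b = 5; (max(min(cur, -5), min(a, cur)) == (-a)) -> false; cur = 10; return 10
7 against 10: the behavior changed.
verdict: not equivalent; witness: a=-4, b=-3


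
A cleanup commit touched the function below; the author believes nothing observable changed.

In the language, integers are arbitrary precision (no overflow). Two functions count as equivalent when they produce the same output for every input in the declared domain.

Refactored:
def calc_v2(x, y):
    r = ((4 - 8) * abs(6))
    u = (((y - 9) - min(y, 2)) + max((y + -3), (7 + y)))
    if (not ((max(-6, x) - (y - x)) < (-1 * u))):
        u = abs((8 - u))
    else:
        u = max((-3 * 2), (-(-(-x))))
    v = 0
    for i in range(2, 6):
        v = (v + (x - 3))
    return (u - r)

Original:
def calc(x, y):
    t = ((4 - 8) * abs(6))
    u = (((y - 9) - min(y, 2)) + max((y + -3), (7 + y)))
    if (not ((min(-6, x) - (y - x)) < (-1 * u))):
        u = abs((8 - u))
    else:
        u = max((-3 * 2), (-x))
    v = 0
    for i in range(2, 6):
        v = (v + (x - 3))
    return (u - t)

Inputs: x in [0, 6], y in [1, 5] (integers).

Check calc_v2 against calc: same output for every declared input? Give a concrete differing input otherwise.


These are not equivalent — on x=0, y=4 the outputs split (24 vs 28).
calc: t := -24 | u := 4 | (not ((min(-6, x) - (y - x)) < (-1 * u))): false | u := 0 | v := 0 | iter i=2: | v := -3 | iter i=3: | v := -6 | iter i=4: | v := -9 | iter i=5: | v := -12 | result 24
calc_v2: r := -24 | u := 4 | (not ((max(-6, x) - (y - x)) < (-1 * u))): true | u := 4 | v := 0 | iter i=2: | v := -3 | iter i=3: | v := -6 | iter i=4: | v := -9 | iter i=5: | v := -12 | result 28
verdict: not equivalent; witness: x=0, y=4


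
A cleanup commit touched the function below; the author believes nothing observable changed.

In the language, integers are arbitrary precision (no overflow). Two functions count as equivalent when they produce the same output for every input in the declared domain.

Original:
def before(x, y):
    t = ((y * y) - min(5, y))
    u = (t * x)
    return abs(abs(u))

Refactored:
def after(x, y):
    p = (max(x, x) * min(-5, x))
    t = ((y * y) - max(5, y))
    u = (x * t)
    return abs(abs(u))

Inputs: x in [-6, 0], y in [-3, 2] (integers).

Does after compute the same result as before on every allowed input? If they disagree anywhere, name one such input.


Try x=-6, y=-3.
before: t=12, then u=-72, then returns 72
after: p=36, then t=4, then u=-24, then returns 24
72 against 24: the behavior changed.
verdict: not equivalent; witness: x=-6, y=-3


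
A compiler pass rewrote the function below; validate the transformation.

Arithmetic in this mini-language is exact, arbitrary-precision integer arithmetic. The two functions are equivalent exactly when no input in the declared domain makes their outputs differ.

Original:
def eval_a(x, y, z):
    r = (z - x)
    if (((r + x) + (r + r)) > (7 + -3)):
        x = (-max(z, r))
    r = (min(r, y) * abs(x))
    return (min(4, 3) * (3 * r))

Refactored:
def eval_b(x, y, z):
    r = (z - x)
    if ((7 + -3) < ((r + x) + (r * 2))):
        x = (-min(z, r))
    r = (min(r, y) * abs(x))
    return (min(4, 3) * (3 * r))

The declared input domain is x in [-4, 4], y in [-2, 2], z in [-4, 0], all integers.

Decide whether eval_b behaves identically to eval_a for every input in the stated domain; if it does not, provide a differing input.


The rewrite breaks on x=-4, y=-2, z=-1, where the results are -54 and -18.
eval_a: r := 3 | (((r + x) + (r + r)) > (7 + -3)): true | x := -3 | r := -6 | result -54
eval_b: r := 3 | ((7 + -3) < ((r + x) + (r * 2))): true | x := 1 | r := -2 | result -18
verdict: not equivalent; witness: x=-4, y=-2, z=-1


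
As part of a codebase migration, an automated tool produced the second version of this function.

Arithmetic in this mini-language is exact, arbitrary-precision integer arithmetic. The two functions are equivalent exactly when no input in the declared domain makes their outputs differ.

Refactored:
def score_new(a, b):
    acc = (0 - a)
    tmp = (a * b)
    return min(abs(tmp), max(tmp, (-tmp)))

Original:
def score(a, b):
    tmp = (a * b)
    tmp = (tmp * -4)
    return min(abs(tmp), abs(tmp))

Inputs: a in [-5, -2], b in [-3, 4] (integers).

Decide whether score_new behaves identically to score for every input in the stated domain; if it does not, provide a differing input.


On input a=-5, b=-3, score returns 60 while score_new returns 15.
verdict: not equivalent; witness: a=-5, b=-3


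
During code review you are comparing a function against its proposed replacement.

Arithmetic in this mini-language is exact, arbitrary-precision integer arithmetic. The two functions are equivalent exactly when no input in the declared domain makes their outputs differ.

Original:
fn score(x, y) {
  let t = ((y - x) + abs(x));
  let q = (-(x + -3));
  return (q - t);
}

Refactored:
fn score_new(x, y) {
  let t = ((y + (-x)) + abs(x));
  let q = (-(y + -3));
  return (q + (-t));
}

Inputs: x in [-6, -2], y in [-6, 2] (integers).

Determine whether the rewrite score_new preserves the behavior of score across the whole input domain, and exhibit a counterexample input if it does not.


Take x=-6, y=-5.
score: t=7, then q=9, then returns 2
score_new: t=7, then q=8, then returns 1
2 vs 1 — the two versions disagree here.
verdict: not equivalent; witness: x=-6, y=-5
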